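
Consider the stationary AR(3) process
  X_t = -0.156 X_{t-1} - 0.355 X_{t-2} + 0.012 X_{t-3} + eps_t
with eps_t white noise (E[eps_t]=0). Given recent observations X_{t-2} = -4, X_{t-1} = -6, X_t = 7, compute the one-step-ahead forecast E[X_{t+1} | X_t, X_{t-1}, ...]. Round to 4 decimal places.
E[X_{t+1} \mid \mathcal F_t] = 0.9900

For an AR(p) model X_t = c + sum_i phi_i X_{t-i} + eps_t, the
one-step-ahead conditional mean is
  E[X_{t+1} | X_t, ...] = c + sum_i phi_i X_{t+1-i}.
Substitute known values:
  E[X_{t+1} | ...] = (-0.156) * (7) + (-0.355) * (-6) + (0.012) * (-4)
                   = 0.9900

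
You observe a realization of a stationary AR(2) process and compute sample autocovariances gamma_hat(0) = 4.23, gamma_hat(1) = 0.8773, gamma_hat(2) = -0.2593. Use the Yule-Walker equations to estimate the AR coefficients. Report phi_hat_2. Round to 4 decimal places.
\hat\phi_{2} = -0.1090

The Yule-Walker equations for an AR(p) process read, in matrix form,
  Gamma_p phi = r_p,   with   (Gamma_p)_{ij} = gamma(|i - j|),
                       (r_p)_i = gamma(i),   i,j = 1..p.
Substitute the sample gammas (Toeplitz matrix and right-hand side of size 2):
  Gamma_p = [[4.23, 0.8773], [0.8773, 4.23]]
  r_p     = [0.8773, -0.2593]
Written out:
  4.23 phi_1 + 0.8773 phi_2 = 0.8773
  0.8773 phi_1 + 4.23 phi_2 = -0.2593
Solve by Cramer's rule:
  det = gamma(0)^2 - gamma(1)^2 = (4.23)^2 - (0.8773)^2 = 17.8929 - 0.76965529 = 17.12324471
  phi_hat_1 = [gamma(1) gamma(0) - gamma(1) gamma(2)] / det = [(0.8773)(4.23) - (0.8773)(-0.2593)] / 17.12324471 = 3.93846289 / 17.12324471 = 0.23
  phi_hat_2 = [gamma(0) gamma(2) - gamma(1)^2] / det = [(4.23)(-0.2593) - (0.8773)^2] / 17.12324471 = -1.86649429 / 17.12324471 = -0.109
So phi_hat = [0.2300, -0.1090].
Therefore phi_hat_2 = -0.1090.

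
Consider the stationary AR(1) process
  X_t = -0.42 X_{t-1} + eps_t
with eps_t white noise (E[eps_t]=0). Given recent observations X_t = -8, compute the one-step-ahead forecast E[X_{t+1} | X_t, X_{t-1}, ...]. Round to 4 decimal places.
E[X_{t+1} \mid \mathcal F_t] = 3.3600

For an AR(p) model X_t = c + sum_i phi_i X_{t-i} + eps_t, the
one-step-ahead conditional mean is
  E[X_{t+1} | X_t, ...] = c + sum_i phi_i X_{t+1-i}.
Substitute known values:
  E[X_{t+1} | ...] = (-0.42) * (-8)
                   = 3.3600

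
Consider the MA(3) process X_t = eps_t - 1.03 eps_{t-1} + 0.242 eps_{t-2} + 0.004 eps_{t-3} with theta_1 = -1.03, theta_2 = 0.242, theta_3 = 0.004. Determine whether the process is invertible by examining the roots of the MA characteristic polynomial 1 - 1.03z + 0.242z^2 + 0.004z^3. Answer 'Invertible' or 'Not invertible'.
\text{Invertible}

The MA(q) characteristic polynomial is P(z) = 1 - 1.03z + 0.242z^2 + 0.004z^3.
Invertibility requires all roots to lie outside the unit circle, i.e. |z| > 1 for every root.
Degree 3: look for a simple real root z0 first, then factor out (1 - z/z0) and solve the remaining quadratic.
Testing z0 = 2.5: P(2.5) = 1 + (-1.03)(2.5) + (0.242)(2.5)^2 + (0.004)(2.5)^3
  = 1 + (-2.575) + (1.5125) + (0.0625) = 0.  So z_0 = 2.5 is a root, |z_0| = 2.5.
Divide out the factor (1 - 0.4 z) = (1 - z/z0) (since 1/z0 = 0.4):
  P(z) = (1 - 0.4 z)(1 + (-0.63) z + (-0.01) z^2)
  [check: z-coef -0.63 - (0.4) = -1.03; z^2-coef -0.01 - (0.4)(-0.63) = 0.242; z^3-coef -(0.4)(-0.01) = 0.004.]
Remaining roots from the quadratic factor 1 + (-0.63) z + (-0.01) z^2:
  Set 1 + (-0.63) z + (-0.01) z^2 = 0, i.e. a z^2 + b z + c = 0 with a = -0.01, b = -0.63, c = 1.
  Discriminant D = b^2 - 4ac = (-0.63)^2 - 4*(-0.01)*1 = 0.3969 - (-0.04) = 0.4369.
  D >= 0, so the roots are real: z = (-b +/- sqrt(D)) / (2a) = (0.63 +/- 0.660984) / (-0.02).
    z_1 = (0.63 + 0.660984) / (-0.02) = -64.5492,   |z_1| = 64.5492.
    z_2 = (0.63 - 0.660984) / (-0.02) = 1.5492,   |z_2| = 1.5492.
Moduli of all roots: 2.5000, 64.5492, 1.5492.
All moduli strictly greater than 1? Yes.
Verdict: Invertible.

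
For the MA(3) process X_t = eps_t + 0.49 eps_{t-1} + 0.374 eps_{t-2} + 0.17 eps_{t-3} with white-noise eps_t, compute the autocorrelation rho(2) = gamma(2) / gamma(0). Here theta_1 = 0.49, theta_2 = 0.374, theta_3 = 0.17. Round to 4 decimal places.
\rho(2) = 0.3246

For an MA(q) process with theta_0 = 1, the autocovariance is
  gamma(k) = sigma^2 * sum_{i=0..q-k} theta_i * theta_{i+k},
and rho(k) = gamma(k) / gamma(0). Sigma^2 cancels.
  numerator   = (1)*(0.374) + (0.49)*(0.17) = 0.4573.
  denominator = (1)^2 + (0.49)^2 + (0.374)^2 + (0.17)^2 = 1.408876.
  rho(2) = 0.4573 / 1.408876 = 0.3246.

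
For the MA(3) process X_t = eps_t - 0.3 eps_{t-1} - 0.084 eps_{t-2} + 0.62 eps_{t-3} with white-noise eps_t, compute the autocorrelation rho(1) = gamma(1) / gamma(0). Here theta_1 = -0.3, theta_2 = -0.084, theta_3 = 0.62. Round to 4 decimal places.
\rho(1) = -0.2206

For an MA(q) process with theta_0 = 1, the autocovariance is
  gamma(k) = sigma^2 * sum_{i=0..q-k} theta_i * theta_{i+k},
and rho(k) = gamma(k) / gamma(0). Sigma^2 cancels.
  numerator   = (1)*(-0.3) + (-0.3)*(-0.084) + (-0.084)*(0.62) = -0.32688.
  denominator = (1)^2 + (-0.3)^2 + (-0.084)^2 + (0.62)^2 = 1.481456.
  rho(1) = -0.32688 / 1.481456 = -0.2206.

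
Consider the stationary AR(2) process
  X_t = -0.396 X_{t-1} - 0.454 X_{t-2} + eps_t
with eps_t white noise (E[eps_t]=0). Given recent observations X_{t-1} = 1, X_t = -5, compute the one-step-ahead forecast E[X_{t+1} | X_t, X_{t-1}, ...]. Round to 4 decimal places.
E[X_{t+1} \mid \mathcal F_t] = 1.5260

For an AR(p) model X_t = c + sum_i phi_i X_{t-i} + eps_t, the
one-step-ahead conditional mean is
  E[X_{t+1} | X_t, ...] = c + sum_i phi_i X_{t+1-i}.
Substitute known values:
  E[X_{t+1} | ...] = (-0.396) * (-5) + (-0.454) * (1)
                   = 1.5260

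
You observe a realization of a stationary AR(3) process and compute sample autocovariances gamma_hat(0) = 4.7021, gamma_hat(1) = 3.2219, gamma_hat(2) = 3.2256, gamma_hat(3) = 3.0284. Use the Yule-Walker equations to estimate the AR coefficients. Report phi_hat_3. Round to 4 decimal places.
\hat\phi_{3} = 0.1950

The Yule-Walker equations for an AR(p) process read, in matrix form,
  Gamma_p phi = r_p,   with   (Gamma_p)_{ij} = gamma(|i - j|),
                       (r_p)_i = gamma(i),   i,j = 1..p.
Substitute the sample gammas (Toeplitz matrix and right-hand side of size 3):
  Gamma_p = [[4.7021, 3.2219, 3.2256], [3.2219, 4.7021, 3.2219], [3.2256, 3.2219, 4.7021]]
  r_p     = [3.2219, 3.2256, 3.0284]
Written out (R1..R3):
  (R1) 4.7021 phi_1 + 3.2219 phi_2 + 3.2256 phi_3 = 3.2219
  (R2) 3.2219 phi_1 + 4.7021 phi_2 + 3.2219 phi_3 = 3.2256
  (R3) 3.2256 phi_1 + 3.2219 phi_2 + 4.7021 phi_3 = 3.0284
Gaussian elimination:
  R2 <- R2 - (3.2219/4.7021) R1 = R2 - (0.685204) R1:  2.49444 phi_2 + 1.011704 phi_3 = 1.01794
  R3 <- R3 - (3.2256/4.7021) R1 = R3 - (0.685991) R1:  1.011704 phi_2 + 2.489366 phi_3 = 0.818204
  R3 <- R3 - (1.011704/2.49444) R2 = R3 - (0.405584) R2:  2.079035 phi_3 = 0.405345
Back-substitution:
  phi_hat_3 = 0.405345 / 2.079035 = 0.194968
  phi_hat_2 = (1.01794 - (1.011704)(0.194968)) / 2.49444 = 0.329008
  phi_hat_1 = (3.2219 - (3.2219)(0.329008) - (3.2256)(0.194968)) / 4.7021 = 0.326021
So phi_hat = [0.3260, 0.3290, 0.1950].
Therefore phi_hat_3 = 0.1950.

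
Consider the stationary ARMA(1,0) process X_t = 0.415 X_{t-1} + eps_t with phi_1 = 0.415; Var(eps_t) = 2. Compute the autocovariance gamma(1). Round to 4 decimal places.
\gamma(1) = 1.0027

Multiply the model equation by X_{t-k} and take expectations. With theta_0 = psi_0 = 1 and psi_j the MA(infinity) weights, this gives
  gamma(k) - sum_i phi_i gamma(k-i) = c_k,
  c_k = sigma^2 * sum_{j=k..q} theta_j psi_{j-k}   (c_k = 0 for k > q),
using gamma(-m) = gamma(m).
Pure AR (q = 0): c_0 = sigma^2 = 2, c_k = 0 for k >= 1.
Equations for k = 0 and k = 1 (AR order 1):
  gamma(0) = phi_1 gamma(1) + c_0
  gamma(1) = phi_1 gamma(0) + c_1
Substituting the second into the first: gamma(0) (1 - phi_1^2) = c_0 + phi_1 c_1, so
  gamma(0) = c_0 / (1 - phi_1^2) = 2 / (1 - (0.415)^2) = 2 / 0.827775 = 2.416115.
  gamma(1) = phi_1 gamma(0) = (0.415)(2.416115) = 1.002688.
Therefore gamma(1) = 1.0027 (to 4 decimal places).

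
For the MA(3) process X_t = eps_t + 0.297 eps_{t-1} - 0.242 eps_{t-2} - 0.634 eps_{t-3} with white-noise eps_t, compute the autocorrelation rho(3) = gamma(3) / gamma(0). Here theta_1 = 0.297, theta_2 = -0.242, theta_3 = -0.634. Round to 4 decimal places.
\rho(3) = -0.4094

For an MA(q) process with theta_0 = 1, the autocovariance is
  gamma(k) = sigma^2 * sum_{i=0..q-k} theta_i * theta_{i+k},
and rho(k) = gamma(k) / gamma(0). Sigma^2 cancels.
  numerator   = (1)*(-0.634) = -0.634.
  denominator = (1)^2 + (0.297)^2 + (-0.242)^2 + (-0.634)^2 = 1.548729.
  rho(3) = -0.634 / 1.548729 = -0.4094.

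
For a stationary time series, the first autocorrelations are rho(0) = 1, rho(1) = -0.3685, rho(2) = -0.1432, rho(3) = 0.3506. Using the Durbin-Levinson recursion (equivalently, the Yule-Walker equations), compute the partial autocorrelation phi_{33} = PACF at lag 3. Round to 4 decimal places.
\phi_{33} = 0.2090

The PACF at lag k is phi_{kk}, the last component of the solution
to the Yule-Walker system G_k phi = r_k where
  (G_k)_{ij} = rho(|i - j|), (r_k)_i = rho(i), i,j = 1..k.
Equivalently, Durbin-Levinson gives phi_{kk} iteratively:
  phi_{11} = rho(1)
  phi_{kk} = [rho(k) - sum_{j=1..k-1} phi_{k-1,j} rho(k-j)]
            / [1 - sum_{j=1..k-1} phi_{k-1,j} rho(j)],
  phi_{k,j} = phi_{k-1,j} - phi_{kk} phi_{k-1,k-j},  j = 1..k-1.
Step k = 1:
  phi_11 = rho(1) = -0.3685.
Step k = 2:
  phi_22 = [rho(2) - phi_11 rho(1)] / [1 - phi_11 rho(1)] = [-0.1432 - (-0.3685)(-0.3685)] / [1 - (-0.3685)(-0.3685)]
         = -0.27899225 / 0.86420775 = -0.32283.
  Update: phi_21 = phi_11 - phi_22 phi_11 = -0.3685 - (-0.32283)(-0.3685) = -0.487463.
Step k = 3:
  phi_33 = [rho(3) - phi_21 rho(2) - phi_22 rho(1)] / [1 - phi_21 rho(1) - phi_22 rho(2)]
    numerator   = 0.3506 - (-0.487463)(-0.1432) - (-0.32283)(-0.3685) = 0.16183243
    denominator = 1 - (-0.487463)(-0.3685) - (-0.32283)(-0.1432) = 0.77414066
  phi_33 = 0.16183243 / 0.77414066 = 0.209.
Therefore phi_{33} = 0.2090.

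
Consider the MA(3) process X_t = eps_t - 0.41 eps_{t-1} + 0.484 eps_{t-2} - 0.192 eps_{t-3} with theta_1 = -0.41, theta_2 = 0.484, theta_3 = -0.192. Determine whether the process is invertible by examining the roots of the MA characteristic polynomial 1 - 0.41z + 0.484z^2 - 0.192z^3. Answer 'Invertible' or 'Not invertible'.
\text{Invertible}

The MA(q) characteristic polynomial is P(z) = 1 - 0.41z + 0.484z^2 - 0.192z^3.
Invertibility requires all roots to lie outside the unit circle, i.e. |z| > 1 for every root.
Degree 3: look for a simple real root z0 first, then factor out (1 - z/z0) and solve the remaining quadratic.
Testing z0 = 2.5: P(2.5) = 1 + (-0.41)(2.5) + (0.484)(2.5)^2 + (-0.192)(2.5)^3
  = 1 + (-1.025) + (3.025) + (-3) = 0.  So z_0 = 2.5 is a root, |z_0| = 2.5.
Divide out the factor (1 - 0.4 z) = (1 - z/z0) (since 1/z0 = 0.4):
  P(z) = (1 - 0.4 z)(1 + (-0.01) z + (0.48) z^2)
  [check: z-coef -0.01 - (0.4) = -0.41; z^2-coef 0.48 - (0.4)(-0.01) = 0.484; z^3-coef -(0.4)(0.48) = -0.192.]
Remaining roots from the quadratic factor 1 + (-0.01) z + (0.48) z^2:
  Set 1 + (-0.01) z + (0.48) z^2 = 0, i.e. a z^2 + b z + c = 0 with a = 0.48, b = -0.01, c = 1.
  Discriminant D = b^2 - 4ac = (-0.01)^2 - 4*(0.48)*1 = 0.0001 - (1.92) = -1.9199.
  D < 0, so the roots are the complex-conjugate pair z = (-b +/- i sqrt(-D)) / (2a) = 0.0104 +/- 1.4433i.
  For a conjugate pair |z|^2 = z * conj(z) = (product of roots) = c/a = 1/(0.48) = 2.083333, so |z| = sqrt(2.083333) = 1.4434 for both roots.
Moduli of all roots: 2.5000, 1.4434, 1.4434.
All moduli strictly greater than 1? Yes.
Verdict: Invertible.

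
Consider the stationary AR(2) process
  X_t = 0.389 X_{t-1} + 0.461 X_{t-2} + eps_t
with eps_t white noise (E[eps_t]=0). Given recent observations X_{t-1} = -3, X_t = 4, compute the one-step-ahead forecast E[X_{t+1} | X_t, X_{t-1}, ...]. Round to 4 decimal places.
E[X_{t+1} \mid \mathcal F_t] = 0.1730

For an AR(p) model X_t = c + sum_i phi_i X_{t-i} + eps_t, the
one-step-ahead conditional mean is
  E[X_{t+1} | X_t, ...] = c + sum_i phi_i X_{t+1-i}.
Substitute known values:
  E[X_{t+1} | ...] = (0.389) * (4) + (0.461) * (-3)
                   = 0.1730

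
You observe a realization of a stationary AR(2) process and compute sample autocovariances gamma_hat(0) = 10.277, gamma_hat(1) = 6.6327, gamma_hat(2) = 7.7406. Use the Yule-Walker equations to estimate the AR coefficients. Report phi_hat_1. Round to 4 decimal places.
\hat\phi_{1} = 0.2730

The Yule-Walker equations for an AR(p) process read, in matrix form,
  Gamma_p phi = r_p,   with   (Gamma_p)_{ij} = gamma(|i - j|),
                       (r_p)_i = gamma(i),   i,j = 1..p.
Substitute the sample gammas (Toeplitz matrix and right-hand side of size 2):
  Gamma_p = [[10.277, 6.6327], [6.6327, 10.277]]
  r_p     = [6.6327, 7.7406]
Written out:
  10.277 phi_1 + 6.6327 phi_2 = 6.6327
  6.6327 phi_1 + 10.277 phi_2 = 7.7406
Solve by Cramer's rule:
  det = gamma(0)^2 - gamma(1)^2 = (10.277)^2 - (6.6327)^2 = 105.616729 - 43.99270929 = 61.62401971
  phi_hat_1 = [gamma(1) gamma(0) - gamma(1) gamma(2)] / det = [(6.6327)(10.277) - (6.6327)(7.7406)] / 61.62401971 = 16.82318028 / 61.62401971 = 0.273
  phi_hat_2 = [gamma(0) gamma(2) - gamma(1)^2] / det = [(10.277)(7.7406) - (6.6327)^2] / 61.62401971 = 35.55743691 / 61.62401971 = 0.577
So phi_hat = [0.2730, 0.5770].
Therefore phi_hat_1 = 0.2730.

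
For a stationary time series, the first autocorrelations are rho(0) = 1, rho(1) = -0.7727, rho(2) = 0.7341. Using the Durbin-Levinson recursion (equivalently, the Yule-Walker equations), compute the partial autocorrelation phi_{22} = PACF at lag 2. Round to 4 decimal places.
\phi_{22} = 0.3401

The PACF at lag k is phi_{kk}, the last component of the solution
to the Yule-Walker system G_k phi = r_k where
  (G_k)_{ij} = rho(|i - j|), (r_k)_i = rho(i), i,j = 1..k.
Equivalently, Durbin-Levinson gives phi_{kk} iteratively:
  phi_{11} = rho(1)
  phi_{kk} = [rho(k) - sum_{j=1..k-1} phi_{k-1,j} rho(k-j)]
            / [1 - sum_{j=1..k-1} phi_{k-1,j} rho(j)],
  phi_{k,j} = phi_{k-1,j} - phi_{kk} phi_{k-1,k-j},  j = 1..k-1.
Step k = 1:
  phi_11 = rho(1) = -0.7727.
Step k = 2:
  phi_22 = [rho(2) - phi_11 rho(1)] / [1 - phi_11 rho(1)] = [0.7341 - (-0.7727)(-0.7727)] / [1 - (-0.7727)(-0.7727)]
         = 0.13703471 / 0.40293471 = 0.3401.
Therefore phi_{22} = 0.3401.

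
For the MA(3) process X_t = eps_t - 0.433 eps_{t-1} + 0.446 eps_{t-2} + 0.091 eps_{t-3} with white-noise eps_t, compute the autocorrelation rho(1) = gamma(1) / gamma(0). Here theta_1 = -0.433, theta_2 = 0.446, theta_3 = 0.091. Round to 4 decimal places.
\rho(1) = -0.4198

For an MA(q) process with theta_0 = 1, the autocovariance is
  gamma(k) = sigma^2 * sum_{i=0..q-k} theta_i * theta_{i+k},
and rho(k) = gamma(k) / gamma(0). Sigma^2 cancels.
  numerator   = (1)*(-0.433) + (-0.433)*(0.446) + (0.446)*(0.091) = -0.585532.
  denominator = (1)^2 + (-0.433)^2 + (0.446)^2 + (0.091)^2 = 1.394686.
  rho(1) = -0.585532 / 1.394686 = -0.4198.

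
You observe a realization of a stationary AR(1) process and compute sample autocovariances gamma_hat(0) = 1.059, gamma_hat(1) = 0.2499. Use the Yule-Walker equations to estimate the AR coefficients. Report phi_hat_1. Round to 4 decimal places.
\hat\phi_{1} = 0.2360

The Yule-Walker equations for an AR(p) process read, in matrix form,
  Gamma_p phi = r_p,   with   (Gamma_p)_{ij} = gamma(|i - j|),
                       (r_p)_i = gamma(i),   i,j = 1..p.
Substitute the sample gammas (Toeplitz matrix and right-hand side of size 1):
  Gamma_p = [[1.059]]
  r_p     = [0.2499]
With p = 1 this is the single equation gamma(0) phi_1 = gamma(1):
  phi_hat_1 = gamma(1) / gamma(0) = 0.2499 / 1.059 = 0.2360.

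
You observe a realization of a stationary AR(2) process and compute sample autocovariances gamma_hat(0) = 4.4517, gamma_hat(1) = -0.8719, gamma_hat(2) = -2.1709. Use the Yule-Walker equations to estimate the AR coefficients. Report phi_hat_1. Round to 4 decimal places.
\hat\phi_{1} = -0.3030

The Yule-Walker equations for an AR(p) process read, in matrix form,
  Gamma_p phi = r_p,   with   (Gamma_p)_{ij} = gamma(|i - j|),
                       (r_p)_i = gamma(i),   i,j = 1..p.
Substitute the sample gammas (Toeplitz matrix and right-hand side of size 2):
  Gamma_p = [[4.4517, -0.8719], [-0.8719, 4.4517]]
  r_p     = [-0.8719, -2.1709]
Written out:
  4.4517 phi_1 - 0.8719 phi_2 = -0.8719
  -0.8719 phi_1 + 4.4517 phi_2 = -2.1709
Solve by Cramer's rule:
  det = gamma(0)^2 - gamma(1)^2 = (4.4517)^2 - (-0.8719)^2 = 19.81763289 - 0.76020961 = 19.05742328
  phi_hat_1 = [gamma(1) gamma(0) - gamma(1) gamma(2)] / det = [(-0.8719)(4.4517) - (-0.8719)(-2.1709)] / 19.05742328 = -5.77424494 / 19.05742328 = -0.303
  phi_hat_2 = [gamma(0) gamma(2) - gamma(1)^2] / det = [(4.4517)(-2.1709) - (-0.8719)^2] / 19.05742328 = -10.42440514 / 19.05742328 = -0.547
So phi_hat = [-0.3030, -0.5470].
Therefore phi_hat_1 = -0.3030.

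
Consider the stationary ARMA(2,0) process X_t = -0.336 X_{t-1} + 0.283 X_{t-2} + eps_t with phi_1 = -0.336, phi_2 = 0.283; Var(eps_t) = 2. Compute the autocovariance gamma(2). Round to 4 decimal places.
\gamma(2) = 1.2271

Multiply the model equation by X_{t-k} and take expectations. With theta_0 = psi_0 = 1 and psi_j the MA(infinity) weights, this gives
  gamma(k) - sum_i phi_i gamma(k-i) = c_k,
  c_k = sigma^2 * sum_{j=k..q} theta_j psi_{j-k}   (c_k = 0 for k > q),
using gamma(-m) = gamma(m).
Pure AR (q = 0): c_0 = sigma^2 = 2, c_k = 0 for k >= 1.
Equations for k = 0, 1, 2 (AR order 2, c_2 = 0):
  (E0) gamma(0) = phi_1 gamma(1) + phi_2 gamma(2) + c_0
  (E1) gamma(1) = phi_1 gamma(0) + phi_2 gamma(1) + c_1
  (E2) gamma(2) = phi_1 gamma(1) + phi_2 gamma(0)
From (E1): gamma(1) = A gamma(0) + B with
  A = phi_1 / (1 - phi_2) = -0.336 / 0.717 = -0.468619,   B = c_1 / (1 - phi_2) = 0 / 0.717 = 0.
Insert (E2) into (E0): gamma(0) (1 - phi_2^2) = phi_1 (1 + phi_2) gamma(1) + c_0.
  phi_1 (1 + phi_2) = (-0.336)(1.283) = -0.431088,   1 - phi_2^2 = 0.919911.
Replace gamma(1) by A gamma(0) + B and collect gamma(0):
  gamma(0) [0.919911 - (-0.431088)(-0.468619)] = c_0 = 2
  gamma(0) * 0.717895 = 2
  gamma(0) = 2 / 0.717895 = 2.785923.
  gamma(1) = A gamma(0) = (-0.468619)(2.785923) = -1.305537.
  gamma(2) = phi_1 gamma(1) + phi_2 gamma(0) = (-0.336)(-1.305537) + (0.283)(2.785923) = 1.227077.
Therefore gamma(2) = 1.2271 (to 4 decimal places).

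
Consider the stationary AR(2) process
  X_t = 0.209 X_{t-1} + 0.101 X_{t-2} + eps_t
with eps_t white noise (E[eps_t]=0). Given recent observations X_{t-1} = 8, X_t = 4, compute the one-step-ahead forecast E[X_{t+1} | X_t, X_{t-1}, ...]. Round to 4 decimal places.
E[X_{t+1} \mid \mathcal F_t] = 1.6440

For an AR(p) model X_t = c + sum_i phi_i X_{t-i} + eps_t, the
one-step-ahead conditional mean is
  E[X_{t+1} | X_t, ...] = c + sum_i phi_i X_{t+1-i}.
Substitute known values:
  E[X_{t+1} | ...] = (0.209) * (4) + (0.101) * (8)
                   = 1.6440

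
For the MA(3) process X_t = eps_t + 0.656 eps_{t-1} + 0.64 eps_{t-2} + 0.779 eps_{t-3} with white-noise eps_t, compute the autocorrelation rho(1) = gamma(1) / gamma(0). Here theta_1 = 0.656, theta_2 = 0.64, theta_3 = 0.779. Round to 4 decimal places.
\rho(1) = 0.6435

For an MA(q) process with theta_0 = 1, the autocovariance is
  gamma(k) = sigma^2 * sum_{i=0..q-k} theta_i * theta_{i+k},
and rho(k) = gamma(k) / gamma(0). Sigma^2 cancels.
  numerator   = (1)*(0.656) + (0.656)*(0.64) + (0.64)*(0.779) = 1.5744.
  denominator = (1)^2 + (0.656)^2 + (0.64)^2 + (0.779)^2 = 2.446777.
  rho(1) = 1.5744 / 2.446777 = 0.6435.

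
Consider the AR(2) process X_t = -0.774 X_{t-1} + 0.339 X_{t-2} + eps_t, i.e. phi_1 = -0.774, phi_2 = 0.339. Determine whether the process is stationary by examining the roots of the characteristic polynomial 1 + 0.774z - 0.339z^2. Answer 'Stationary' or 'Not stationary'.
\text{Not stationary}

The AR(p) characteristic polynomial is P(z) = 1 + 0.774z - 0.339z^2.
Stationarity requires all roots to lie outside the unit circle, i.e. |z| > 1 for every root.
Set 1 + (0.774) z + (-0.339) z^2 = 0, i.e. a z^2 + b z + c = 0 with a = -0.339, b = 0.774, c = 1.
Discriminant D = b^2 - 4ac = (0.774)^2 - 4*(-0.339)*1 = 0.599076 - (-1.356) = 1.955076.
D >= 0, so the roots are real: z = (-b +/- sqrt(D)) / (2a) = (-0.774 +/- 1.39824) / (-0.678).
  z_1 = (-0.774 + 1.39824) / (-0.678) = -0.9207,   |z_1| = 0.9207.
  z_2 = (-0.774 - 1.39824) / (-0.678) = 3.2039,   |z_2| = 3.2039.
Moduli of all roots: 0.9207, 3.2039.
All moduli strictly greater than 1? No.
Verdict: Not stationary.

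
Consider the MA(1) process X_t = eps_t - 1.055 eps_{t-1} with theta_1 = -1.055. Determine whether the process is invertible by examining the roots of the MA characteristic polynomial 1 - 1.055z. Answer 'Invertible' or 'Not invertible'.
\text{Not invertible}

The MA(q) characteristic polynomial is P(z) = 1 - 1.055z.
Invertibility requires all roots to lie outside the unit circle, i.e. |z| > 1 for every root.
This is linear in z: 1 + (-1.055) z = 0  =>  z = -1/(-1.055) = 0.947867,  |z| = 0.947867.
Moduli of all roots: 0.9479.
All moduli strictly greater than 1? No.
Verdict: Not invertible.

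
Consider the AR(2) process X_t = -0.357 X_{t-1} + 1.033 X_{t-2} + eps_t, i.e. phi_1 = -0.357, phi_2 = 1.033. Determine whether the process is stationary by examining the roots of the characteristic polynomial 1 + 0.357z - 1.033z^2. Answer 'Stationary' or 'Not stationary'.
\text{Not stationary}

The AR(p) characteristic polynomial is P(z) = 1 + 0.357z - 1.033z^2.
Stationarity requires all roots to lie outside the unit circle, i.e. |z| > 1 for every root.
Set 1 + (0.357) z + (-1.033) z^2 = 0, i.e. a z^2 + b z + c = 0 with a = -1.033, b = 0.357, c = 1.
Discriminant D = b^2 - 4ac = (0.357)^2 - 4*(-1.033)*1 = 0.127449 - (-4.132) = 4.259449.
D >= 0, so the roots are real: z = (-b +/- sqrt(D)) / (2a) = (-0.357 +/- 2.063843) / (-2.066).
  z_1 = (-0.357 + 2.063843) / (-2.066) = -0.8262,   |z_1| = 0.8262.
  z_2 = (-0.357 - 2.063843) / (-2.066) = 1.1718,   |z_2| = 1.1718.
Moduli of all roots: 0.8262, 1.1718.
All moduli strictly greater than 1? No.
Verdict: Not stationary.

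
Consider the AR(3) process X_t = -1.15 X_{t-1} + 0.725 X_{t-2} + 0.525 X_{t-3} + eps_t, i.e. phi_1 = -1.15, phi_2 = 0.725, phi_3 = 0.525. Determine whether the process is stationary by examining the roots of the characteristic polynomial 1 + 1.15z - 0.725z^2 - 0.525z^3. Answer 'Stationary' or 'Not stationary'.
\text{Not stationary}

The AR(p) characteristic polynomial is P(z) = 1 + 1.15z - 0.725z^2 - 0.525z^3.
Stationarity requires all roots to lie outside the unit circle, i.e. |z| > 1 for every root.
Degree 3: look for a simple real root z0 first, then factor out (1 - z/z0) and solve the remaining quadratic.
Testing z0 = -2: P(-2) = 1 + (1.15)(-2) + (-0.725)(-2)^2 + (-0.525)(-2)^3
  = 1 + (-2.3) + (-2.9) + (4.2) = 0.  So z_0 = -2 is a root, |z_0| = 2.
Divide out the factor (1 + 0.5 z) = (1 - z/z0) (since 1/z0 = -0.5):
  P(z) = (1 + 0.5 z)(1 + (0.65) z + (-1.05) z^2)
  [check: z-coef 0.65 - (-0.5) = 1.15; z^2-coef -1.05 - (-0.5)(0.65) = -0.725; z^3-coef -(-0.5)(-1.05) = -0.525.]
Remaining roots from the quadratic factor 1 + (0.65) z + (-1.05) z^2:
  Set 1 + (0.65) z + (-1.05) z^2 = 0, i.e. a z^2 + b z + c = 0 with a = -1.05, b = 0.65, c = 1.
  Discriminant D = b^2 - 4ac = (0.65)^2 - 4*(-1.05)*1 = 0.4225 - (-4.2) = 4.6225.
  D >= 0, so the roots are real: z = (-b +/- sqrt(D)) / (2a) = (-0.65 +/- 2.15) / (-2.1).
    z_1 = (-0.65 + 2.15) / (-2.1) = -0.7143,   |z_1| = 0.7143.
    z_2 = (-0.65 - 2.15) / (-2.1) = 1.3333,   |z_2| = 1.3333.
Moduli of all roots: 2.0000, 0.7143, 1.3333.
All moduli strictly greater than 1? No.
Verdict: Not stationary.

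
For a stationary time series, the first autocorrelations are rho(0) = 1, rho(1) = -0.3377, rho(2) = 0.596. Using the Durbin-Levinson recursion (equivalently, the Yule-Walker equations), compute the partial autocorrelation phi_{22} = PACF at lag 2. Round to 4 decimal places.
\phi_{22} = 0.5440

The PACF at lag k is phi_{kk}, the last component of the solution
to the Yule-Walker system G_k phi = r_k where
  (G_k)_{ij} = rho(|i - j|), (r_k)_i = rho(i), i,j = 1..k.
Equivalently, Durbin-Levinson gives phi_{kk} iteratively:
  phi_{11} = rho(1)
  phi_{kk} = [rho(k) - sum_{j=1..k-1} phi_{k-1,j} rho(k-j)]
            / [1 - sum_{j=1..k-1} phi_{k-1,j} rho(j)],
  phi_{k,j} = phi_{k-1,j} - phi_{kk} phi_{k-1,k-j},  j = 1..k-1.
Step k = 1:
  phi_11 = rho(1) = -0.3377.
Step k = 2:
  phi_22 = [rho(2) - phi_11 rho(1)] / [1 - phi_11 rho(1)] = [0.596 - (-0.3377)(-0.3377)] / [1 - (-0.3377)(-0.3377)]
         = 0.48195871 / 0.88595871 = 0.544.
Therefore phi_{22} = 0.5440.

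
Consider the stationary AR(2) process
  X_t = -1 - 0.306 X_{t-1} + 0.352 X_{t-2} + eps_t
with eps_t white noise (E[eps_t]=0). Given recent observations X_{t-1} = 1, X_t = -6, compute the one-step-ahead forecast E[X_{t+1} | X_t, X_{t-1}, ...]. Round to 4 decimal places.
E[X_{t+1} \mid \mathcal F_t] = 1.1880

For an AR(p) model X_t = c + sum_i phi_i X_{t-i} + eps_t, the
one-step-ahead conditional mean is
  E[X_{t+1} | X_t, ...] = c + sum_i phi_i X_{t+1-i}.
Substitute known values:
  E[X_{t+1} | ...] = -1 + (-0.306) * (-6) + (0.352) * (1)
                   = 1.1880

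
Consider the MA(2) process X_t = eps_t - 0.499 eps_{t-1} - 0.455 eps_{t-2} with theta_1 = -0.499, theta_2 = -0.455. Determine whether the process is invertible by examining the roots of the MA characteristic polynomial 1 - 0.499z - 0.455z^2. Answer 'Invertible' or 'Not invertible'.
\text{Invertible}

The MA(q) characteristic polynomial is P(z) = 1 - 0.499z - 0.455z^2.
Invertibility requires all roots to lie outside the unit circle, i.e. |z| > 1 for every root.
Set 1 + (-0.499) z + (-0.455) z^2 = 0, i.e. a z^2 + b z + c = 0 with a = -0.455, b = -0.499, c = 1.
Discriminant D = b^2 - 4ac = (-0.499)^2 - 4*(-0.455)*1 = 0.249001 - (-1.82) = 2.069001.
D >= 0, so the roots are real: z = (-b +/- sqrt(D)) / (2a) = (0.499 +/- 1.438402) / (-0.91).
  z_1 = (0.499 + 1.438402) / (-0.91) = -2.129,   |z_1| = 2.129.
  z_2 = (0.499 - 1.438402) / (-0.91) = 1.0323,   |z_2| = 1.0323.
Moduli of all roots: 2.1290, 1.0323.
All moduli strictly greater than 1? Yes.
Verdict: Invertible.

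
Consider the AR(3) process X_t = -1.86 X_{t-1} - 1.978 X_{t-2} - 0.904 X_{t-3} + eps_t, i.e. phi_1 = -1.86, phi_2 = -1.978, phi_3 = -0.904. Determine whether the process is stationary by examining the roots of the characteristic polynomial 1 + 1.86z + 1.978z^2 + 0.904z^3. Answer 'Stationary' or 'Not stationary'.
\text{Not stationary}

The AR(p) characteristic polynomial is P(z) = 1 + 1.86z + 1.978z^2 + 0.904z^3.
Stationarity requires all roots to lie outside the unit circle, i.e. |z| > 1 for every root.
Degree 3: look for a simple real root z0 first, then factor out (1 - z/z0) and solve the remaining quadratic.
Testing z0 = -1.25: P(-1.25) = 1 + (1.86)(-1.25) + (1.978)(-1.25)^2 + (0.904)(-1.25)^3
  = 1 + (-2.325) + (3.090625) + (-1.765625) = 0.  So z_0 = -1.25 is a root, |z_0| = 1.25.
Divide out the factor (1 + 0.8 z) = (1 - z/z0) (since 1/z0 = -0.8):
  P(z) = (1 + 0.8 z)(1 + (1.06) z + (1.13) z^2)
  [check: z-coef 1.06 - (-0.8) = 1.86; z^2-coef 1.13 - (-0.8)(1.06) = 1.978; z^3-coef -(-0.8)(1.13) = 0.904.]
Remaining roots from the quadratic factor 1 + (1.06) z + (1.13) z^2:
  Set 1 + (1.06) z + (1.13) z^2 = 0, i.e. a z^2 + b z + c = 0 with a = 1.13, b = 1.06, c = 1.
  Discriminant D = b^2 - 4ac = (1.06)^2 - 4*(1.13)*1 = 1.1236 - (4.52) = -3.3964.
  D < 0, so the roots are the complex-conjugate pair z = (-b +/- i sqrt(-D)) / (2a) = -0.469 +/- 0.8155i.
  For a conjugate pair |z|^2 = z * conj(z) = (product of roots) = c/a = 1/(1.13) = 0.884956, so |z| = sqrt(0.884956) = 0.9407 for both roots.
Moduli of all roots: 1.2500, 0.9407, 0.9407.
All moduli strictly greater than 1? No.
Verdict: Not stationary.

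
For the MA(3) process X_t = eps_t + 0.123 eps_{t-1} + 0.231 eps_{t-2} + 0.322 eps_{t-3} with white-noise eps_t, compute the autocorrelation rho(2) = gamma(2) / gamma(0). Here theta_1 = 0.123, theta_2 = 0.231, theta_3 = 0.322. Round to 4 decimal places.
\rho(2) = 0.2309

For an MA(q) process with theta_0 = 1, the autocovariance is
  gamma(k) = sigma^2 * sum_{i=0..q-k} theta_i * theta_{i+k},
and rho(k) = gamma(k) / gamma(0). Sigma^2 cancels.
  numerator   = (1)*(0.231) + (0.123)*(0.322) = 0.270606.
  denominator = (1)^2 + (0.123)^2 + (0.231)^2 + (0.322)^2 = 1.172174.
  rho(2) = 0.270606 / 1.172174 = 0.2309.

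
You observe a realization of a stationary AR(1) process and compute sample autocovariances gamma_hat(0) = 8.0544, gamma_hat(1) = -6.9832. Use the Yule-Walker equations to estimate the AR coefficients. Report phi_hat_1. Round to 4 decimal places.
\hat\phi_{1} = -0.8670

The Yule-Walker equations for an AR(p) process read, in matrix form,
  Gamma_p phi = r_p,   with   (Gamma_p)_{ij} = gamma(|i - j|),
                       (r_p)_i = gamma(i),   i,j = 1..p.
Substitute the sample gammas (Toeplitz matrix and right-hand side of size 1):
  Gamma_p = [[8.0544]]
  r_p     = [-6.9832]
With p = 1 this is the single equation gamma(0) phi_1 = gamma(1):
  phi_hat_1 = gamma(1) / gamma(0) = -6.9832 / 8.0544 = -0.8670.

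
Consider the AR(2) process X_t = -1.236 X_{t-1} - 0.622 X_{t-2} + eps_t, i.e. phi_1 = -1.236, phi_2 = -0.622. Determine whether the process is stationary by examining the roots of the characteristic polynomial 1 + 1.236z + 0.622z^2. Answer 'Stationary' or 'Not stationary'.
\text{Stationary}

The AR(p) characteristic polynomial is P(z) = 1 + 1.236z + 0.622z^2.
Stationarity requires all roots to lie outside the unit circle, i.e. |z| > 1 for every root.
Set 1 + (1.236) z + (0.622) z^2 = 0, i.e. a z^2 + b z + c = 0 with a = 0.622, b = 1.236, c = 1.
Discriminant D = b^2 - 4ac = (1.236)^2 - 4*(0.622)*1 = 1.527696 - (2.488) = -0.960304.
D < 0, so the roots are the complex-conjugate pair z = (-b +/- i sqrt(-D)) / (2a) = -0.9936 +/- 0.7877i.
For a conjugate pair |z|^2 = z * conj(z) = (product of roots) = c/a = 1/(0.622) = 1.607717, so |z| = sqrt(1.607717) = 1.268 for both roots.
Moduli of all roots: 1.2680, 1.2680.
All moduli strictly greater than 1? Yes.
Verdict: Stationary.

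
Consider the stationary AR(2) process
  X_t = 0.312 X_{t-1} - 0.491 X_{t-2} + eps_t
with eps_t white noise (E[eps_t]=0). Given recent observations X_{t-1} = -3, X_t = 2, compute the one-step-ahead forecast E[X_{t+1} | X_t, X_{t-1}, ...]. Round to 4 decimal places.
E[X_{t+1} \mid \mathcal F_t] = 2.0970

For an AR(p) model X_t = c + sum_i phi_i X_{t-i} + eps_t, the
one-step-ahead conditional mean is
  E[X_{t+1} | X_t, ...] = c + sum_i phi_i X_{t+1-i}.
Substitute known values:
  E[X_{t+1} | ...] = (0.312) * (2) + (-0.491) * (-3)
                   = 2.0970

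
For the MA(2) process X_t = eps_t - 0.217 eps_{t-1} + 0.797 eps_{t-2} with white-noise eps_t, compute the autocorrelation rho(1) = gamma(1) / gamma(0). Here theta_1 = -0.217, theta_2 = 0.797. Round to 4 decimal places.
\rho(1) = -0.2318

For an MA(q) process with theta_0 = 1, the autocovariance is
  gamma(k) = sigma^2 * sum_{i=0..q-k} theta_i * theta_{i+k},
and rho(k) = gamma(k) / gamma(0). Sigma^2 cancels.
  numerator   = (1)*(-0.217) + (-0.217)*(0.797) = -0.389949.
  denominator = (1)^2 + (-0.217)^2 + (0.797)^2 = 1.682298.
  rho(1) = -0.389949 / 1.682298 = -0.2318.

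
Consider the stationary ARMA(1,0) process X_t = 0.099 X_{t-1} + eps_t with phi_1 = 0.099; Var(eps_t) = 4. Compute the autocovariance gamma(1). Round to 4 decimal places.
\gamma(1) = 0.3999

Multiply the model equation by X_{t-k} and take expectations. With theta_0 = psi_0 = 1 and psi_j the MA(infinity) weights, this gives
  gamma(k) - sum_i phi_i gamma(k-i) = c_k,
  c_k = sigma^2 * sum_{j=k..q} theta_j psi_{j-k}   (c_k = 0 for k > q),
using gamma(-m) = gamma(m).
Pure AR (q = 0): c_0 = sigma^2 = 4, c_k = 0 for k >= 1.
Equations for k = 0 and k = 1 (AR order 1):
  gamma(0) = phi_1 gamma(1) + c_0
  gamma(1) = phi_1 gamma(0) + c_1
Substituting the second into the first: gamma(0) (1 - phi_1^2) = c_0 + phi_1 c_1, so
  gamma(0) = c_0 / (1 - phi_1^2) = 4 / (1 - (0.099)^2) = 4 / 0.990199 = 4.039592.
  gamma(1) = phi_1 gamma(0) = (0.099)(4.039592) = 0.39992.
Therefore gamma(1) = 0.3999 (to 4 decimal places).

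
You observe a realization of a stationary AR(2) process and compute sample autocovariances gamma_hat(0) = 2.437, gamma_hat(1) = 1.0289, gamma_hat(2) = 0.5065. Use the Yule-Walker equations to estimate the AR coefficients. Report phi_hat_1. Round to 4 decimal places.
\hat\phi_{1} = 0.4070

The Yule-Walker equations for an AR(p) process read, in matrix form,
  Gamma_p phi = r_p,   with   (Gamma_p)_{ij} = gamma(|i - j|),
                       (r_p)_i = gamma(i),   i,j = 1..p.
Substitute the sample gammas (Toeplitz matrix and right-hand side of size 2):
  Gamma_p = [[2.437, 1.0289], [1.0289, 2.437]]
  r_p     = [1.0289, 0.5065]
Written out:
  2.437 phi_1 + 1.0289 phi_2 = 1.0289
  1.0289 phi_1 + 2.437 phi_2 = 0.5065
Solve by Cramer's rule:
  det = gamma(0)^2 - gamma(1)^2 = (2.437)^2 - (1.0289)^2 = 5.938969 - 1.05863521 = 4.88033379
  phi_hat_1 = [gamma(1) gamma(0) - gamma(1) gamma(2)] / det = [(1.0289)(2.437) - (1.0289)(0.5065)] / 4.88033379 = 1.98629145 / 4.88033379 = 0.407
  phi_hat_2 = [gamma(0) gamma(2) - gamma(1)^2] / det = [(2.437)(0.5065) - (1.0289)^2] / 4.88033379 = 0.17570529 / 4.88033379 = 0.036
So phi_hat = [0.4070, 0.0360].
Therefore phi_hat_1 = 0.4070.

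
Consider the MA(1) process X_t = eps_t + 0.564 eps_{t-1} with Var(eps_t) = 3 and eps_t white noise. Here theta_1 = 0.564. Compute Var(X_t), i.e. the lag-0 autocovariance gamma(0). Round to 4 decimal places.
\gamma(0) = 3.9543

For an MA(q) process X_t = eps_t + sum_i theta_i eps_{t-i} with
Var(eps_t) = sigma^2, the variance is
  gamma(0) = sigma^2 * (1 + sum_i theta_i^2).
  sum_i theta_i^2 = (0.564)^2 = 0.318096.
  gamma(0) = 3 * (1 + 0.318096) = 3 * 1.318096 = 3.954288, which rounds to 3.9543.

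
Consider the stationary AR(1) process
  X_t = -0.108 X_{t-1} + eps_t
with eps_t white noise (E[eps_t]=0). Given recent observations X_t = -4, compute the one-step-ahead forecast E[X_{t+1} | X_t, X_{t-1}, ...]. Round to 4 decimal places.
E[X_{t+1} \mid \mathcal F_t] = 0.4320

For an AR(p) model X_t = c + sum_i phi_i X_{t-i} + eps_t, the
one-step-ahead conditional mean is
  E[X_{t+1} | X_t, ...] = c + sum_i phi_i X_{t+1-i}.
Substitute known values:
  E[X_{t+1} | ...] = (-0.108) * (-4)
                   = 0.4320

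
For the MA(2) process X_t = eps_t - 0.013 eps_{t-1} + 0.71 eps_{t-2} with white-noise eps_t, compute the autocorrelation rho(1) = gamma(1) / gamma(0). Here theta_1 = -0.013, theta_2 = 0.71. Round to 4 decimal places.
\rho(1) = -0.0148

For an MA(q) process with theta_0 = 1, the autocovariance is
  gamma(k) = sigma^2 * sum_{i=0..q-k} theta_i * theta_{i+k},
and rho(k) = gamma(k) / gamma(0). Sigma^2 cancels.
  numerator   = (1)*(-0.013) + (-0.013)*(0.71) = -0.02223.
  denominator = (1)^2 + (-0.013)^2 + (0.71)^2 = 1.504269.
  rho(1) = -0.02223 / 1.504269 = -0.0148.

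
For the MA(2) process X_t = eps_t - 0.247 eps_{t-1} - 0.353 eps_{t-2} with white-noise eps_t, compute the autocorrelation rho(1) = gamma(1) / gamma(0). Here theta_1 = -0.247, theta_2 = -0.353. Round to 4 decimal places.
\rho(1) = -0.1348

For an MA(q) process with theta_0 = 1, the autocovariance is
  gamma(k) = sigma^2 * sum_{i=0..q-k} theta_i * theta_{i+k},
and rho(k) = gamma(k) / gamma(0). Sigma^2 cancels.
  numerator   = (1)*(-0.247) + (-0.247)*(-0.353) = -0.159809.
  denominator = (1)^2 + (-0.247)^2 + (-0.353)^2 = 1.185618.
  rho(1) = -0.159809 / 1.185618 = -0.1348.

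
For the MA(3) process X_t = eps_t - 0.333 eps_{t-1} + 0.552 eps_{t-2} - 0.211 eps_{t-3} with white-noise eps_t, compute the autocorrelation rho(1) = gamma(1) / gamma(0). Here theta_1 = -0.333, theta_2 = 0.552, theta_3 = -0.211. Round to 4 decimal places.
\rho(1) = -0.4337

For an MA(q) process with theta_0 = 1, the autocovariance is
  gamma(k) = sigma^2 * sum_{i=0..q-k} theta_i * theta_{i+k},
and rho(k) = gamma(k) / gamma(0). Sigma^2 cancels.
  numerator   = (1)*(-0.333) + (-0.333)*(0.552) + (0.552)*(-0.211) = -0.633288.
  denominator = (1)^2 + (-0.333)^2 + (0.552)^2 + (-0.211)^2 = 1.460114.
  rho(1) = -0.633288 / 1.460114 = -0.4337.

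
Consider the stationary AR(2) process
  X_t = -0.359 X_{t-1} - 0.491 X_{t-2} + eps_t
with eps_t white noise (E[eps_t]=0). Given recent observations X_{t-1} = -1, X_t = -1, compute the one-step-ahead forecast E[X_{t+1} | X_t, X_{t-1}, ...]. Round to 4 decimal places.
E[X_{t+1} \mid \mathcal F_t] = 0.8500

For an AR(p) model X_t = c + sum_i phi_i X_{t-i} + eps_t, the
one-step-ahead conditional mean is
  E[X_{t+1} | X_t, ...] = c + sum_i phi_i X_{t+1-i}.
Substitute known values:
  E[X_{t+1} | ...] = (-0.359) * (-1) + (-0.491) * (-1)
                   = 0.8500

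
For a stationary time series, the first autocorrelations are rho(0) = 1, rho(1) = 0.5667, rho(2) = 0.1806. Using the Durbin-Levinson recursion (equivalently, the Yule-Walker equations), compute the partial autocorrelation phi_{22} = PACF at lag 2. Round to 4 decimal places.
\phi_{22} = -0.2070

The PACF at lag k is phi_{kk}, the last component of the solution
to the Yule-Walker system G_k phi = r_k where
  (G_k)_{ij} = rho(|i - j|), (r_k)_i = rho(i), i,j = 1..k.
Equivalently, Durbin-Levinson gives phi_{kk} iteratively:
  phi_{11} = rho(1)
  phi_{kk} = [rho(k) - sum_{j=1..k-1} phi_{k-1,j} rho(k-j)]
            / [1 - sum_{j=1..k-1} phi_{k-1,j} rho(j)],
  phi_{k,j} = phi_{k-1,j} - phi_{kk} phi_{k-1,k-j},  j = 1..k-1.
Step k = 1:
  phi_11 = rho(1) = 0.5667.
Step k = 2:
  phi_22 = [rho(2) - phi_11 rho(1)] / [1 - phi_11 rho(1)] = [0.1806 - (0.5667)(0.5667)] / [1 - (0.5667)(0.5667)]
         = -0.14054889 / 0.67885111 = -0.207.
Therefore phi_{22} = -0.2070.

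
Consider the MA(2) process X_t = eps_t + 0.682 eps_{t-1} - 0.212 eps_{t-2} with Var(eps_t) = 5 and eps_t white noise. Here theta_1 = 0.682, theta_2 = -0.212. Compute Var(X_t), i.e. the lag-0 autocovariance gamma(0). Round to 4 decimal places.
\gamma(0) = 7.5503

For an MA(q) process X_t = eps_t + sum_i theta_i eps_{t-i} with
Var(eps_t) = sigma^2, the variance is
  gamma(0) = sigma^2 * (1 + sum_i theta_i^2).
  sum_i theta_i^2 = (0.682)^2 + (-0.212)^2 = 0.465124 + 0.044944 = 0.510068.
  gamma(0) = 5 * (1 + 0.510068) = 5 * 1.510068 = 7.55034, which rounds to 7.5503.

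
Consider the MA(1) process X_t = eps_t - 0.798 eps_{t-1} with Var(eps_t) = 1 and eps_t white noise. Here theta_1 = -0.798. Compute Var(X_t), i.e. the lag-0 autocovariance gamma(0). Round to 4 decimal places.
\gamma(0) = 1.6368

For an MA(q) process X_t = eps_t + sum_i theta_i eps_{t-i} with
Var(eps_t) = sigma^2, the variance is
  gamma(0) = sigma^2 * (1 + sum_i theta_i^2).
  sum_i theta_i^2 = (-0.798)^2 = 0.636804.
  gamma(0) = 1 * (1 + 0.636804) = 1 * 1.636804 = 1.636804, which rounds to 1.6368.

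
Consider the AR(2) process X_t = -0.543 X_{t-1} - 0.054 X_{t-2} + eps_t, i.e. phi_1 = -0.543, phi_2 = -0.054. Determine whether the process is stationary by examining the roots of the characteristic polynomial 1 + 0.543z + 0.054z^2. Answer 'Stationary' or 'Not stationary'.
\text{Stationary}

The AR(p) characteristic polynomial is P(z) = 1 + 0.543z + 0.054z^2.
Stationarity requires all roots to lie outside the unit circle, i.e. |z| > 1 for every root.
Set 1 + (0.543) z + (0.054) z^2 = 0, i.e. a z^2 + b z + c = 0 with a = 0.054, b = 0.543, c = 1.
Discriminant D = b^2 - 4ac = (0.543)^2 - 4*(0.054)*1 = 0.294849 - (0.216) = 0.078849.
D >= 0, so the roots are real: z = (-b +/- sqrt(D)) / (2a) = (-0.543 +/- 0.280801) / (0.108).
  z_1 = (-0.543 + 0.280801) / (0.108) = -2.4278,   |z_1| = 2.4278.
  z_2 = (-0.543 - 0.280801) / (0.108) = -7.6278,   |z_2| = 7.6278.
Moduli of all roots: 2.4278, 7.6278.
All moduli strictly greater than 1? Yes.
Verdict: Stationary.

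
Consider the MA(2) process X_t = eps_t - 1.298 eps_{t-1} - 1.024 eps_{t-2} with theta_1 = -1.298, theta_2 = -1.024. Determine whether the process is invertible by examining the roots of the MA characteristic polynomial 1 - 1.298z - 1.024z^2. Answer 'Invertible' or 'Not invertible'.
\text{Not invertible}

The MA(q) characteristic polynomial is P(z) = 1 - 1.298z - 1.024z^2.
Invertibility requires all roots to lie outside the unit circle, i.e. |z| > 1 for every root.
Set 1 + (-1.298) z + (-1.024) z^2 = 0, i.e. a z^2 + b z + c = 0 with a = -1.024, b = -1.298, c = 1.
Discriminant D = b^2 - 4ac = (-1.298)^2 - 4*(-1.024)*1 = 1.684804 - (-4.096) = 5.780804.
D >= 0, so the roots are real: z = (-b +/- sqrt(D)) / (2a) = (1.298 +/- 2.40433) / (-2.048).
  z_1 = (1.298 + 2.40433) / (-2.048) = -1.8078,   |z_1| = 1.8078.
  z_2 = (1.298 - 2.40433) / (-2.048) = 0.5402,   |z_2| = 0.5402.
Moduli of all roots: 1.8078, 0.5402.
All moduli strictly greater than 1? No.
Verdict: Not invertible.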